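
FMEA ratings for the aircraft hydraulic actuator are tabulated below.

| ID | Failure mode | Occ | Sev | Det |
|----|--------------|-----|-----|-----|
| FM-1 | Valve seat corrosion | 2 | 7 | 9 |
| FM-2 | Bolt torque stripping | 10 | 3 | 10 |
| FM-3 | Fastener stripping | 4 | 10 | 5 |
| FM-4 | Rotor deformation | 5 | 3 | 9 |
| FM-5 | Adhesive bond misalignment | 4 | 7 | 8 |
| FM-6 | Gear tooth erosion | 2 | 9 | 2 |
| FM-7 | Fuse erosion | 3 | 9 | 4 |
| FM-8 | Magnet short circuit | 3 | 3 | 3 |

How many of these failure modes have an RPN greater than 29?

RPN = Severity × Occurrence × Detection:
  FM-1: 7 × 2 × 9 = 126
  FM-2: 3 × 10 × 10 = 300
  FM-3: 10 × 4 × 5 = 200
  FM-4: 3 × 5 × 9 = 135
  FM-5: 7 × 4 × 8 = 224
  FM-6: 9 × 2 × 2 = 36
  FM-7: 9 × 3 × 4 = 108
  FM-8: 3 × 3 × 3 = 27
Modes with RPN > 29: FM-1 (126), FM-2 (300), FM-3 (200), FM-4 (135), FM-5 (224), FM-6 (36), FM-7 (108) → 7.

7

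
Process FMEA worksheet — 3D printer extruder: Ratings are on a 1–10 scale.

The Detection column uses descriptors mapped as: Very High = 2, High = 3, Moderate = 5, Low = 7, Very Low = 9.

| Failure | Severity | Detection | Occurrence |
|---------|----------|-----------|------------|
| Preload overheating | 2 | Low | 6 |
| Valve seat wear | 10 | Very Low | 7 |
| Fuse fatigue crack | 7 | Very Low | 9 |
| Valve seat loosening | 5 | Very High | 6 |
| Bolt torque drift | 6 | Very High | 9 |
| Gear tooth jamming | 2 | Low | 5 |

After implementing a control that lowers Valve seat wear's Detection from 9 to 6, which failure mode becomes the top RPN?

Fuse fatigue crack

RPN = Severity × Occurrence × Detection:
  Preload overheating: 2 × 6 × 7 = 84
  Valve seat wear: 10 × 7 × 9 = 630
  Fuse fatigue crack: 7 × 9 × 9 = 567
  Valve seat loosening: 5 × 6 × 2 = 60
  Bolt torque drift: 6 × 9 × 2 = 108
  Gear tooth jamming: 2 × 5 × 7 = 70
After action: Valve seat wear → 10 × 7 × 6 = 420.
Revised RPNs: Fuse fatigue crack=567, Valve seat wear=420, Bolt torque drift=108, Preload overheating=84, Gear tooth jamming=70, Valve seat loosening=60.
Highest is now Fuse fatigue crack (567).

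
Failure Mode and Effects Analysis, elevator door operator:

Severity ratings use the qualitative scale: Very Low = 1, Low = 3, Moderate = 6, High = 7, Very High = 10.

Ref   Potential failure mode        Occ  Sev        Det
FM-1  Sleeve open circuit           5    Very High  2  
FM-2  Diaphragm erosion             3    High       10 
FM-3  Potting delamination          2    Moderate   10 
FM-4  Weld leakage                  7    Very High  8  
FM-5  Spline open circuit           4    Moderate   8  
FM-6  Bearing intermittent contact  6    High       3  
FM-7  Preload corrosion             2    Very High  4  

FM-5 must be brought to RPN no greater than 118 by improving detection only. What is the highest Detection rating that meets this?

4

FM-5: S=6, O=4, D=8 → current RPN = 192.
Fixed product = 24. Need 24 × D ≤ 118, so D ≤ 118/24 = 4.92.
Maximum integer Detection rating = 4 (gives RPN 96; D=5 would give 120 > 118).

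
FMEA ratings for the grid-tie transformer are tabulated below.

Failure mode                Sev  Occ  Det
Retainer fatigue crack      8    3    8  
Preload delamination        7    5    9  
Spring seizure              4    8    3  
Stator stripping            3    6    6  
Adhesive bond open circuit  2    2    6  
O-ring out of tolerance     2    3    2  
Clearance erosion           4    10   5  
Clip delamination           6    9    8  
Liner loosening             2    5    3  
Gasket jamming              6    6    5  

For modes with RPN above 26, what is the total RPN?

RPN = Severity × Occurrence × Detection:
  Retainer fatigue crack: 8 × 3 × 8 = 192
  Preload delamination: 7 × 5 × 9 = 315
  Spring seizure: 4 × 8 × 3 = 96
  Stator stripping: 3 × 6 × 6 = 108
  Adhesive bond open circuit: 2 × 2 × 6 = 24
  O-ring out of tolerance: 2 × 3 × 2 = 12
  Clearance erosion: 4 × 10 × 5 = 200
  Clip delamination: 6 × 9 × 8 = 432
  Liner loosening: 2 × 5 × 3 = 30
  Gasket jamming: 6 × 6 × 5 = 180
RPN > 26: Retainer fatigue crack (192), Preload delamination (315), Spring seizure (96), Stator stripping (108), Clearance erosion (200), Clip delamination (432), Liner loosening (30), Gasket jamming (180).
Sum: 192 + 315 + 96 + 108 + 200 + 432 + 30 + 180 = 1553.

1553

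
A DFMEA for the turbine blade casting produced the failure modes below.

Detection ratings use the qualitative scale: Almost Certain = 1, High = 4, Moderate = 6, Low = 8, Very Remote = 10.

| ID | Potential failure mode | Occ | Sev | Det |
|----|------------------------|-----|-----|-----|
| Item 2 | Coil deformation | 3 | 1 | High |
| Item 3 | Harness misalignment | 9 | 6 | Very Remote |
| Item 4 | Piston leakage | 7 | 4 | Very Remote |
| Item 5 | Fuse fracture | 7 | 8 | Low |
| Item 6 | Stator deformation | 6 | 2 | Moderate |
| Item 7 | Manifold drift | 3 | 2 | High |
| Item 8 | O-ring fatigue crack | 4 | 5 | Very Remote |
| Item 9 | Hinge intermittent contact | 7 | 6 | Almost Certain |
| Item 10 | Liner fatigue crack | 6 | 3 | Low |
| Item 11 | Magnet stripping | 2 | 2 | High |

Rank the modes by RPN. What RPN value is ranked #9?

RPN = Severity × Occurrence × Detection:
  Item 2: 1 × 3 × 4 = 12
  Item 3: 6 × 9 × 10 = 540
  Item 4: 4 × 7 × 10 = 280
  Item 5: 8 × 7 × 8 = 448
  Item 6: 2 × 6 × 6 = 72
  Item 7: 2 × 3 × 4 = 24
  Item 8: 5 × 4 × 10 = 200
  Item 9: 6 × 7 × 1 = 42
  Item 10: 3 × 6 × 8 = 144
  Item 11: 2 × 2 × 4 = 16
Sorted descending: 540, 448, 280, 200, 144, 72, 42, 24, 16, 12.
The 9th-highest RPN is 16 (Item 11).

16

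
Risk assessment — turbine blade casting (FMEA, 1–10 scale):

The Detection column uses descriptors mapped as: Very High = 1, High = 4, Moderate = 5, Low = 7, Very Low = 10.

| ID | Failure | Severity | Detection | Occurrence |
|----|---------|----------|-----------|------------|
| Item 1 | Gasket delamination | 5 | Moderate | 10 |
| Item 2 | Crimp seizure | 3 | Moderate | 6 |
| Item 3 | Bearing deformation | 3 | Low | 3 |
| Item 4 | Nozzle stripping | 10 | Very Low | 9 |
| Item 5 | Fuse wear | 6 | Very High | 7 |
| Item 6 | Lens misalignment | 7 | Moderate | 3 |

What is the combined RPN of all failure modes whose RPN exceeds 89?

RPN = Severity × Occurrence × Detection:
  Item 1: 5 × 10 × 5 = 250
  Item 2: 3 × 6 × 5 = 90
  Item 3: 3 × 3 × 7 = 63
  Item 4: 10 × 9 × 10 = 900
  Item 5: 6 × 7 × 1 = 42
  Item 6: 7 × 3 × 5 = 105
RPN > 89: Item 1 (250), Item 2 (90), Item 4 (900), Item 6 (105).
Sum: 250 + 90 + 900 + 105 = 1345.

1345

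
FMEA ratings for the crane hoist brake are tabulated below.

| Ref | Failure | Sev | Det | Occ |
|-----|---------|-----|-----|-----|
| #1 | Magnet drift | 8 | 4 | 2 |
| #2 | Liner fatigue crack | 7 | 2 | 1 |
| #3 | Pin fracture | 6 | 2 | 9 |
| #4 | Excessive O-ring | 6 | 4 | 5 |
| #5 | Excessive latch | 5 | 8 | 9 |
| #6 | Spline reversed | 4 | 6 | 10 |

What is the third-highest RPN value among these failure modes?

120

RPN = Severity × Occurrence × Detection:
  #1: 8 × 2 × 4 = 64
  #2: 7 × 1 × 2 = 14
  #3: 6 × 9 × 2 = 108
  #4: 6 × 5 × 4 = 120
  #5: 5 × 9 × 8 = 360
  #6: 4 × 10 × 6 = 240
Sorted descending: 360, 240, 120, 108, 64, 14.
The third-highest RPN is 120 (#4).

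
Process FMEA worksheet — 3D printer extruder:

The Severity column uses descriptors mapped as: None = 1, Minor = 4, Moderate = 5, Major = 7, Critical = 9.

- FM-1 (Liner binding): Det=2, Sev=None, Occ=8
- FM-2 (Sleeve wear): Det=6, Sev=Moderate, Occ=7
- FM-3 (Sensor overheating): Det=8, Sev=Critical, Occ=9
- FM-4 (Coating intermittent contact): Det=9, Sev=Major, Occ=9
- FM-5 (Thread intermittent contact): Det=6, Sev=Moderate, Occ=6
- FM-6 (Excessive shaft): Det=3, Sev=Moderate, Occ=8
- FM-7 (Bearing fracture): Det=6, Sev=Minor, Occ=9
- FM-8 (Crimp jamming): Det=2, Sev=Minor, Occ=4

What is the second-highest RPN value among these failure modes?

567

RPN = Severity × Occurrence × Detection:
  FM-1: 1 × 8 × 2 = 16
  FM-2: 5 × 7 × 6 = 210
  FM-3: 9 × 9 × 8 = 648
  FM-4: 7 × 9 × 9 = 567
  FM-5: 5 × 6 × 6 = 180
  FM-6: 5 × 8 × 3 = 120
  FM-7: 4 × 9 × 6 = 216
  FM-8: 4 × 4 × 2 = 32
Sorted descending: 648, 567, 216, 210, 180, 120, 32, 16.
The second-highest RPN is 567 (FM-4).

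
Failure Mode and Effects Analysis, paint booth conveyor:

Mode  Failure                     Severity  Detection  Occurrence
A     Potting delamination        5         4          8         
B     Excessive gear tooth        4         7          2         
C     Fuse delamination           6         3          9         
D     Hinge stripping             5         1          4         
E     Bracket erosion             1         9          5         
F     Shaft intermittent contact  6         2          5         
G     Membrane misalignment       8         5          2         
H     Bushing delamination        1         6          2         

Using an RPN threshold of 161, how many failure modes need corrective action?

RPN = Severity × Occurrence × Detection:
  A: 5 × 8 × 4 = 160
  B: 4 × 2 × 7 = 56
  C: 6 × 9 × 3 = 162
  D: 5 × 4 × 1 = 20
  E: 1 × 5 × 9 = 45
  F: 6 × 5 × 2 = 60
  G: 8 × 2 × 5 = 80
  H: 1 × 2 × 6 = 12
Modes with RPN ≥ 161: C (162) → 1.

1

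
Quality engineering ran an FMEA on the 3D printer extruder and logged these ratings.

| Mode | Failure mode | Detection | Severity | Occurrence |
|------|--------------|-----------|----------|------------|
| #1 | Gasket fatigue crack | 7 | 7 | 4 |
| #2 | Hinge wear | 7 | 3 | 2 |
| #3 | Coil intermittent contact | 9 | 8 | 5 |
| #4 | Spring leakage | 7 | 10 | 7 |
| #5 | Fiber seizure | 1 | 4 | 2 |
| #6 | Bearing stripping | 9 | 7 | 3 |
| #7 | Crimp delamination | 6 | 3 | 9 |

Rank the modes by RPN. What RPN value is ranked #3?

196

RPN = Severity × Occurrence × Detection:
  #1: 7 × 4 × 7 = 196
  #2: 3 × 2 × 7 = 42
  #3: 8 × 5 × 9 = 360
  #4: 10 × 7 × 7 = 490
  #5: 4 × 2 × 1 = 8
  #6: 7 × 3 × 9 = 189
  #7: 3 × 9 × 6 = 162
Sorted descending: 490, 360, 196, 189, 162, 42, 8.
The third-highest RPN is 196 (#1).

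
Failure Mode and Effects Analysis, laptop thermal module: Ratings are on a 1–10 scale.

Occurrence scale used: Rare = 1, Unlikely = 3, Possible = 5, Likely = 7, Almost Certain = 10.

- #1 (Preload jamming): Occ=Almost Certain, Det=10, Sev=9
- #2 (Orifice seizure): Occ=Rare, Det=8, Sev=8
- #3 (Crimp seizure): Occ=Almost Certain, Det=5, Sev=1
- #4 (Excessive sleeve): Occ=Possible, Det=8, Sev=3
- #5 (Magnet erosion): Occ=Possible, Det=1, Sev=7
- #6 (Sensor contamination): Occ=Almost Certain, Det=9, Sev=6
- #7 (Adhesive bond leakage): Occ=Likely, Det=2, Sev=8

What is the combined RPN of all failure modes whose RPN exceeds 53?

RPN = Severity × Occurrence × Detection:
  #1: 9 × 10 × 10 = 900
  #2: 8 × 1 × 8 = 64
  #3: 1 × 10 × 5 = 50
  #4: 3 × 5 × 8 = 120
  #5: 7 × 5 × 1 = 35
  #6: 6 × 10 × 9 = 540
  #7: 8 × 7 × 2 = 112
RPN > 53: #1 (900), #2 (64), #4 (120), #6 (540), #7 (112).
Sum: 900 + 64 + 120 + 540 + 112 = 1736.

1736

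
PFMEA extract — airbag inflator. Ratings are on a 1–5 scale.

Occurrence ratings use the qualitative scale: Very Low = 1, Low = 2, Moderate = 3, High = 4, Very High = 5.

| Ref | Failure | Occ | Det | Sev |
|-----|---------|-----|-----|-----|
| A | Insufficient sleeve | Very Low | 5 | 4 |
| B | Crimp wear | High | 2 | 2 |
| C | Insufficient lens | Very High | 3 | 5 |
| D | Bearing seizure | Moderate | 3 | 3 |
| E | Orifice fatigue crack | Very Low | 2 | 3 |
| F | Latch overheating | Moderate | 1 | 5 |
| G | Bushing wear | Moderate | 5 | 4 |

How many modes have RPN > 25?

3

RPN = Severity × Occurrence × Detection:
  A: 4 × 1 × 5 = 20
  B: 2 × 4 × 2 = 16
  C: 5 × 5 × 3 = 75
  D: 3 × 3 × 3 = 27
  E: 3 × 1 × 2 = 6
  F: 5 × 3 × 1 = 15
  G: 4 × 3 × 5 = 60
Modes with RPN > 25: C (75), D (27), G (60) → 3.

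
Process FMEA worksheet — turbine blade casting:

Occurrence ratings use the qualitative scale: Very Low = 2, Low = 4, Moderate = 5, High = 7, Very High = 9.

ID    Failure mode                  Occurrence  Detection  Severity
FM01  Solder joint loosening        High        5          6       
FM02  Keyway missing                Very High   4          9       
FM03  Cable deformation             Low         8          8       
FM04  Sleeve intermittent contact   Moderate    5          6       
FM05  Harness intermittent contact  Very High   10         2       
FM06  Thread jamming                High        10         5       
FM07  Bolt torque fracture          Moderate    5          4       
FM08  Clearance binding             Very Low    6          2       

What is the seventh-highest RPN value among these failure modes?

RPN = Severity × Occurrence × Detection:
  FM01: 6 × 7 × 5 = 210
  FM02: 9 × 9 × 4 = 324
  FM03: 8 × 4 × 8 = 256
  FM04: 6 × 5 × 5 = 150
  FM05: 2 × 9 × 10 = 180
  FM06: 5 × 7 × 10 = 350
  FM07: 4 × 5 × 5 = 100
  FM08: 2 × 2 × 6 = 24
Sorted descending: 350, 324, 256, 210, 180, 150, 100, 24.
The seventh-highest RPN is 100 (FM07).

100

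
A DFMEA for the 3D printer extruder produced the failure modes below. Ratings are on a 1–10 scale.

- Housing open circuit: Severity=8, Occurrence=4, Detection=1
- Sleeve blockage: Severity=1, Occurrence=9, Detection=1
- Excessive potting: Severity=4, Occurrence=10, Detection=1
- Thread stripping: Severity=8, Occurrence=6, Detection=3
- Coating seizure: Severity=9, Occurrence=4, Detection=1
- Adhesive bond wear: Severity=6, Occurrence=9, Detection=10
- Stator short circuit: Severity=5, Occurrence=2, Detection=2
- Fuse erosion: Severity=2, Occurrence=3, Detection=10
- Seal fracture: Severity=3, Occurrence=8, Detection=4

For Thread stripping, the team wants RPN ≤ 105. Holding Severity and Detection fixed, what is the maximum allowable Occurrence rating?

4

Thread stripping: S=8, O=6, D=3 → current RPN = 144.
Fixed product = 24. Need 24 × O ≤ 105, so O ≤ 105/24 = 4.38.
Maximum integer Occurrence rating = 4 (gives RPN 96; O=5 would give 120 > 105).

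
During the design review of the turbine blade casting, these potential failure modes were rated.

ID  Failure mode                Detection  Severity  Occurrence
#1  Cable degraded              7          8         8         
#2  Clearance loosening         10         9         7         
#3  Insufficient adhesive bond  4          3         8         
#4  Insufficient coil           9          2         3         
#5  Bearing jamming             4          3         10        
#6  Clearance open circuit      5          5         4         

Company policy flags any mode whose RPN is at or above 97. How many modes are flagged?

4

RPN = Severity × Occurrence × Detection:
  #1: 8 × 8 × 7 = 448
  #2: 9 × 7 × 10 = 630
  #3: 3 × 8 × 4 = 96
  #4: 2 × 3 × 9 = 54
  #5: 3 × 10 × 4 = 120
  #6: 5 × 4 × 5 = 100
Modes with RPN ≥ 97: #1 (448), #2 (630), #5 (120), #6 (100) → 4.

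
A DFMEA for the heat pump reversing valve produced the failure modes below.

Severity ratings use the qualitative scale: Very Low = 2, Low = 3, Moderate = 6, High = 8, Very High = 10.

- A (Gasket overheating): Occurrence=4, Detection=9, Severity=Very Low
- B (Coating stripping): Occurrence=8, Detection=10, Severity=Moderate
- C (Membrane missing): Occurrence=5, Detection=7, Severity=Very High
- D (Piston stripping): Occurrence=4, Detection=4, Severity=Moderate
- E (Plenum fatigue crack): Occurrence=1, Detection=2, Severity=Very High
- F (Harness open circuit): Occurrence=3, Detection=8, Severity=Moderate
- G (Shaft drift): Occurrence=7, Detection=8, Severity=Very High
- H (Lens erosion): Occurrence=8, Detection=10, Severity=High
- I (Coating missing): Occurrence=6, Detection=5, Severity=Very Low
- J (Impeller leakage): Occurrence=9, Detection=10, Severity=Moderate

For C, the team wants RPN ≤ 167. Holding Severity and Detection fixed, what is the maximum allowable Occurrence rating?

C: S=10, O=5, D=7 → current RPN = 350.
Fixed product = 70. Need 70 × O ≤ 167, so O ≤ 167/70 = 2.39.
Maximum integer Occurrence rating = 2 (gives RPN 140; O=3 would give 210 > 167).

2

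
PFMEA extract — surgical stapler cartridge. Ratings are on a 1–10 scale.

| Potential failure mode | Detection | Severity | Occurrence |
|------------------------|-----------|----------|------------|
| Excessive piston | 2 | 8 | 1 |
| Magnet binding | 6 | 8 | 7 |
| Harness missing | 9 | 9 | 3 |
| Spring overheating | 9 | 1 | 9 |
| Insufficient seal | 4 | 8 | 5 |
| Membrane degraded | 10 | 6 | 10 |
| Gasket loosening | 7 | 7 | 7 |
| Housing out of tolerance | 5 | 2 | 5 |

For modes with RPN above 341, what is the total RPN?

943

RPN = Severity × Occurrence × Detection:
  Excessive piston: 8 × 1 × 2 = 16
  Magnet binding: 8 × 7 × 6 = 336
  Harness missing: 9 × 3 × 9 = 243
  Spring overheating: 1 × 9 × 9 = 81
  Insufficient seal: 8 × 5 × 4 = 160
  Membrane degraded: 6 × 10 × 10 = 600
  Gasket loosening: 7 × 7 × 7 = 343
  Housing out of tolerance: 2 × 5 × 5 = 50
RPN > 341: Membrane degraded (600), Gasket loosening (343).
Sum: 600 + 343 = 943.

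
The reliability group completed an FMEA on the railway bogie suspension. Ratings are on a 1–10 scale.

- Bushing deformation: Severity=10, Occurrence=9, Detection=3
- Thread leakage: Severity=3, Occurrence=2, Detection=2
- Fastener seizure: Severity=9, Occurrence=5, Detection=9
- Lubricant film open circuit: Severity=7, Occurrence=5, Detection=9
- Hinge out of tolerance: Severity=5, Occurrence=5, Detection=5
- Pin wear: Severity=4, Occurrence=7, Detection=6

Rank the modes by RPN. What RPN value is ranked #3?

270

RPN = Severity × Occurrence × Detection:
  Bushing deformation: 10 × 9 × 3 = 270
  Thread leakage: 3 × 2 × 2 = 12
  Fastener seizure: 9 × 5 × 9 = 405
  Lubricant film open circuit: 7 × 5 × 9 = 315
  Hinge out of tolerance: 5 × 5 × 5 = 125
  Pin wear: 4 × 7 × 6 = 168
Sorted descending: 405, 315, 270, 168, 125, 12.
The third-highest RPN is 270 (Bushing deformation).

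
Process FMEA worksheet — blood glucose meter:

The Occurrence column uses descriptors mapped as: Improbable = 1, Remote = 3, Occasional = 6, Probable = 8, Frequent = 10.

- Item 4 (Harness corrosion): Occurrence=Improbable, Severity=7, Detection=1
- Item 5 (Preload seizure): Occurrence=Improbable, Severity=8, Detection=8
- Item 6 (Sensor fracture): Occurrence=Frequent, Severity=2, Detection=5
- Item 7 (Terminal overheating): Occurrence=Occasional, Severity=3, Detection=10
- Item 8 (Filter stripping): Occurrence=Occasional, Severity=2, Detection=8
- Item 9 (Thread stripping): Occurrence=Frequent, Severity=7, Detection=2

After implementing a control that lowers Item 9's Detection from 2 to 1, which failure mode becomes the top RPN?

Item 7

RPN = Severity × Occurrence × Detection:
  Item 4: 7 × 1 × 1 = 7
  Item 5: 8 × 1 × 8 = 64
  Item 6: 2 × 10 × 5 = 100
  Item 7: 3 × 6 × 10 = 180
  Item 8: 2 × 6 × 8 = 96
  Item 9: 7 × 10 × 2 = 140
After action: Item 9 → 7 × 10 × 1 = 70.
Revised RPNs: Item 7=180, Item 6=100, Item 8=96, Item 9=70, Item 5=64, Item 4=7.
Highest is now Item 7 (180).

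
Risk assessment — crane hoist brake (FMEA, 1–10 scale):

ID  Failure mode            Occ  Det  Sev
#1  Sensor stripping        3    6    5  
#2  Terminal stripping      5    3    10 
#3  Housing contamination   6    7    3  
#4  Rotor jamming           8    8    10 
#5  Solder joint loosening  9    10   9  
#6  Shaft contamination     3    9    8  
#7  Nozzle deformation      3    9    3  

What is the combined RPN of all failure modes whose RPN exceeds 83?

RPN = Severity × Occurrence × Detection:
  #1: 5 × 3 × 6 = 90
  #2: 10 × 5 × 3 = 150
  #3: 3 × 6 × 7 = 126
  #4: 10 × 8 × 8 = 640
  #5: 9 × 9 × 10 = 810
  #6: 8 × 3 × 9 = 216
  #7: 3 × 3 × 9 = 81
RPN > 83: #1 (90), #2 (150), #3 (126), #4 (640), #5 (810), #6 (216).
Sum: 90 + 150 + 126 + 640 + 810 + 216 = 2032.

2032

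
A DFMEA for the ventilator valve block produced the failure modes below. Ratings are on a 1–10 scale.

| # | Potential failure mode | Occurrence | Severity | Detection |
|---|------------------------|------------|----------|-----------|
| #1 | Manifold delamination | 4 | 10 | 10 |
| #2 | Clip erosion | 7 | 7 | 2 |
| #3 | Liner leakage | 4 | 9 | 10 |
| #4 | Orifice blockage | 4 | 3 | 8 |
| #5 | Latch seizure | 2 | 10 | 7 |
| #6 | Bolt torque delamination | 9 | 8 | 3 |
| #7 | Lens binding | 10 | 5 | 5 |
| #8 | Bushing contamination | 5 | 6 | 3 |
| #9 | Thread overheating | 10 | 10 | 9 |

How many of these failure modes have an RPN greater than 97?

7

RPN = Severity × Occurrence × Detection:
  #1: 10 × 4 × 10 = 400
  #2: 7 × 7 × 2 = 98
  #3: 9 × 4 × 10 = 360
  #4: 3 × 4 × 8 = 96
  #5: 10 × 2 × 7 = 140
  #6: 8 × 9 × 3 = 216
  #7: 5 × 10 × 5 = 250
  #8: 6 × 5 × 3 = 90
  #9: 10 × 10 × 9 = 900
Modes with RPN > 97: #1 (400), #2 (98), #3 (360), #5 (140), #6 (216), #7 (250), #9 (900) → 7.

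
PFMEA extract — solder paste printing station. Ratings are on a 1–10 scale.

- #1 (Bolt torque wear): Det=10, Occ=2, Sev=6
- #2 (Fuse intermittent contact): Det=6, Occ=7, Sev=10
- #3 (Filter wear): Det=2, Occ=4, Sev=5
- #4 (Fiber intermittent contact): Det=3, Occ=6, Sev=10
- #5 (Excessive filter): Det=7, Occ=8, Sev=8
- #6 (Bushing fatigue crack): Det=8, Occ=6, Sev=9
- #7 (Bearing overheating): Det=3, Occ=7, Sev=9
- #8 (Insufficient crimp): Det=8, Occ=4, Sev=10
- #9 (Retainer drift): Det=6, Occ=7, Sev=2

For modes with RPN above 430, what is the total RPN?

880

RPN = Severity × Occurrence × Detection:
  #1: 6 × 2 × 10 = 120
  #2: 10 × 7 × 6 = 420
  #3: 5 × 4 × 2 = 40
  #4: 10 × 6 × 3 = 180
  #5: 8 × 8 × 7 = 448
  #6: 9 × 6 × 8 = 432
  #7: 9 × 7 × 3 = 189
  #8: 10 × 4 × 8 = 320
  #9: 2 × 7 × 6 = 84
RPN > 430: #5 (448), #6 (432).
Sum: 448 + 432 = 880.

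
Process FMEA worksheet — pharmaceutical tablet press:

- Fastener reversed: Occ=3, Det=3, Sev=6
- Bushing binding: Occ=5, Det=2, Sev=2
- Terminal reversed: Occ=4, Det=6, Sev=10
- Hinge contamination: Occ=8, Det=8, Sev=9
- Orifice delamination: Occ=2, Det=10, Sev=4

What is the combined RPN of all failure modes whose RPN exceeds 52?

950

RPN = Severity × Occurrence × Detection:
  Fastener reversed: 6 × 3 × 3 = 54
  Bushing binding: 2 × 5 × 2 = 20
  Terminal reversed: 10 × 4 × 6 = 240
  Hinge contamination: 9 × 8 × 8 = 576
  Orifice delamination: 4 × 2 × 10 = 80
RPN > 52: Fastener reversed (54), Terminal reversed (240), Hinge contamination (576), Orifice delamination (80).
Sum: 54 + 240 + 576 + 80 = 950.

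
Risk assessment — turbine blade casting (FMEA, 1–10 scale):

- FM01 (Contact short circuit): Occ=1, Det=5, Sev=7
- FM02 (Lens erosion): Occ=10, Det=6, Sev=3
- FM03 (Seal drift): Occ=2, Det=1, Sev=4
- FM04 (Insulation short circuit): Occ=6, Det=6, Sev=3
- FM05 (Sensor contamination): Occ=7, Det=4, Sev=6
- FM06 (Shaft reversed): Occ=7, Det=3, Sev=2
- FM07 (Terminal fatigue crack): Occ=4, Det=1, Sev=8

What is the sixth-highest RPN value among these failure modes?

RPN = Severity × Occurrence × Detection:
  FM01: 7 × 1 × 5 = 35
  FM02: 3 × 10 × 6 = 180
  FM03: 4 × 2 × 1 = 8
  FM04: 3 × 6 × 6 = 108
  FM05: 6 × 7 × 4 = 168
  FM06: 2 × 7 × 3 = 42
  FM07: 8 × 4 × 1 = 32
Sorted descending: 180, 168, 108, 42, 35, 32, 8.
The sixth-highest RPN is 32 (FM07).

32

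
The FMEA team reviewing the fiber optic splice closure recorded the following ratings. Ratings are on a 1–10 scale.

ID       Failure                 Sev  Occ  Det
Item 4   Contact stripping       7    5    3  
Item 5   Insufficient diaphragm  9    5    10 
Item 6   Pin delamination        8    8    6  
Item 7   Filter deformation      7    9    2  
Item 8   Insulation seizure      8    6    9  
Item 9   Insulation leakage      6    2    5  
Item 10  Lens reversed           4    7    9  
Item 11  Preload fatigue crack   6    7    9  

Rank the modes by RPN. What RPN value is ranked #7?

RPN = Severity × Occurrence × Detection:
  Item 4: 7 × 5 × 3 = 105
  Item 5: 9 × 5 × 10 = 450
  Item 6: 8 × 8 × 6 = 384
  Item 7: 7 × 9 × 2 = 126
  Item 8: 8 × 6 × 9 = 432
  Item 9: 6 × 2 × 5 = 60
  Item 10: 4 × 7 × 9 = 252
  Item 11: 6 × 7 × 9 = 378
Sorted descending: 450, 432, 384, 378, 252, 126, 105, 60.
The seventh-highest RPN is 105 (Item 4).

105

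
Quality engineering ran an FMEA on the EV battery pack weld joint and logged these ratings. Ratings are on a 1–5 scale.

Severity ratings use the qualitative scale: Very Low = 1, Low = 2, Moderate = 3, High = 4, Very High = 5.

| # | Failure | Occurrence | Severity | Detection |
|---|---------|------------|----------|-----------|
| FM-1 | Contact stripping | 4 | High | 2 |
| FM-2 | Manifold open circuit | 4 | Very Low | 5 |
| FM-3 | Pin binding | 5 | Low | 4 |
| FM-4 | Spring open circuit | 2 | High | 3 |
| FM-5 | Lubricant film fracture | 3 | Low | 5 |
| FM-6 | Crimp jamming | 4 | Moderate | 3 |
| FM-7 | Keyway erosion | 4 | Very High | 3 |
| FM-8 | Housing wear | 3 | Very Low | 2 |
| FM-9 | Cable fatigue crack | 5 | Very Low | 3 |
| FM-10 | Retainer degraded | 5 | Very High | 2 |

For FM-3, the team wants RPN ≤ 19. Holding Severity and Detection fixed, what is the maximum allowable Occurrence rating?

2

FM-3: S=2, O=5, D=4 → current RPN = 40.
Fixed product = 8. Need 8 × O ≤ 19, so O ≤ 19/8 = 2.38.
Maximum integer Occurrence rating = 2 (gives RPN 16; O=3 would give 24 > 19).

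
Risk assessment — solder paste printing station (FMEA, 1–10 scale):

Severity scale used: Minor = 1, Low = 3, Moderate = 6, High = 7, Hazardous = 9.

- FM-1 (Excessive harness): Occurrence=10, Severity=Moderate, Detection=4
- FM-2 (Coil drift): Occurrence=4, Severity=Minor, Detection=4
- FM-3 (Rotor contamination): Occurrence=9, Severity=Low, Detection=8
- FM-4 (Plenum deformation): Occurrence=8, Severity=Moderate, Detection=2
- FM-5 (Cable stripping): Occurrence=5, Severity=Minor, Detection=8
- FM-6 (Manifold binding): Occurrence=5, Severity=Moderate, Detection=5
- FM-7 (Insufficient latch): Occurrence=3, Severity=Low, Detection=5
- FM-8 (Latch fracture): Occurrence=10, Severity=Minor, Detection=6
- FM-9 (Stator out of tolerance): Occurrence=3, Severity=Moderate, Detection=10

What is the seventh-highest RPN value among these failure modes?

45

RPN = Severity × Occurrence × Detection:
  FM-1: 6 × 10 × 4 = 240
  FM-2: 1 × 4 × 4 = 16
  FM-3: 3 × 9 × 8 = 216
  FM-4: 6 × 8 × 2 = 96
  FM-5: 1 × 5 × 8 = 40
  FM-6: 6 × 5 × 5 = 150
  FM-7: 3 × 3 × 5 = 45
  FM-8: 1 × 10 × 6 = 60
  FM-9: 6 × 3 × 10 = 180
Sorted descending: 240, 216, 180, 150, 96, 60, 45, 40, 16.
The seventh-highest RPN is 45 (FM-7).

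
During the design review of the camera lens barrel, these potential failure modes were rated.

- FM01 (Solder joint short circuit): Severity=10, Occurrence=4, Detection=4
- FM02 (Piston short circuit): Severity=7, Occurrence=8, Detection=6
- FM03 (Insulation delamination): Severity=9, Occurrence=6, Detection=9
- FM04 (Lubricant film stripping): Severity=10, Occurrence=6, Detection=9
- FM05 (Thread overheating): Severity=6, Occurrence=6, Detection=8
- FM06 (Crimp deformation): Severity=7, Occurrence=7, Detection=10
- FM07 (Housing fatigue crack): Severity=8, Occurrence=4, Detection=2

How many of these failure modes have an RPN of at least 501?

RPN = Severity × Occurrence × Detection:
  FM01: 10 × 4 × 4 = 160
  FM02: 7 × 8 × 6 = 336
  FM03: 9 × 6 × 9 = 486
  FM04: 10 × 6 × 9 = 540
  FM05: 6 × 6 × 8 = 288
  FM06: 7 × 7 × 10 = 490
  FM07: 8 × 4 × 2 = 64
Modes with RPN ≥ 501: FM04 (540) → 1.

1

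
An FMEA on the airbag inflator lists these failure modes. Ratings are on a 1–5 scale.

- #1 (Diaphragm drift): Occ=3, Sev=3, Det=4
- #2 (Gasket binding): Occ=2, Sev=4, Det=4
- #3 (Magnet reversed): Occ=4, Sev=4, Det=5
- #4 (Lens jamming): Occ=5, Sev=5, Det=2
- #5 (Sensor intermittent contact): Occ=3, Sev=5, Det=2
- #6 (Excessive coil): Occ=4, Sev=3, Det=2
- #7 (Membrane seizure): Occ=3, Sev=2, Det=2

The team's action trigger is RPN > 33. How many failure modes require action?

3

RPN = Severity × Occurrence × Detection:
  #1: 3 × 3 × 4 = 36
  #2: 4 × 2 × 4 = 32
  #3: 4 × 4 × 5 = 80
  #4: 5 × 5 × 2 = 50
  #5: 5 × 3 × 2 = 30
  #6: 3 × 4 × 2 = 24
  #7: 2 × 3 × 2 = 12
Modes with RPN > 33: #1 (36), #3 (80), #4 (50) → 3.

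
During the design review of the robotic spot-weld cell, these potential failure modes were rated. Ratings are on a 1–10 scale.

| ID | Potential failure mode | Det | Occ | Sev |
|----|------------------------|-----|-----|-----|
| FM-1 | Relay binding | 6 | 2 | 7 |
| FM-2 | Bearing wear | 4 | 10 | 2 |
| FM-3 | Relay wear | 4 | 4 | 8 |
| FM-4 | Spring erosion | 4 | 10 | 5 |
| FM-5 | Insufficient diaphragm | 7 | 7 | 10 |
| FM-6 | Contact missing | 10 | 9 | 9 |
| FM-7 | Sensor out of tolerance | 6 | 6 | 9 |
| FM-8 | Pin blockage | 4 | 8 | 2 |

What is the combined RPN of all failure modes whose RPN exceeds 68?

RPN = Severity × Occurrence × Detection:
  FM-1: 7 × 2 × 6 = 84
  FM-2: 2 × 10 × 4 = 80
  FM-3: 8 × 4 × 4 = 128
  FM-4: 5 × 10 × 4 = 200
  FM-5: 10 × 7 × 7 = 490
  FM-6: 9 × 9 × 10 = 810
  FM-7: 9 × 6 × 6 = 324
  FM-8: 2 × 8 × 4 = 64
RPN > 68: FM-1 (84), FM-2 (80), FM-3 (128), FM-4 (200), FM-5 (490), FM-6 (810), FM-7 (324).
Sum: 84 + 80 + 128 + 200 + 490 + 810 + 324 = 2116.

2116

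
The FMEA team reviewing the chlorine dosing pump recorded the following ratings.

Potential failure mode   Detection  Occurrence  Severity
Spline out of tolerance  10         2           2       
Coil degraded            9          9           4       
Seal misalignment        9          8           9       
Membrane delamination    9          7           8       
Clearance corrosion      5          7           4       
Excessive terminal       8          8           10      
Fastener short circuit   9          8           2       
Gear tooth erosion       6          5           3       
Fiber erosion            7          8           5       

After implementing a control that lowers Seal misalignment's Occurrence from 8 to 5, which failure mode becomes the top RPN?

RPN = Severity × Occurrence × Detection:
  Spline out of tolerance: 2 × 2 × 10 = 40
  Coil degraded: 4 × 9 × 9 = 324
  Seal misalignment: 9 × 8 × 9 = 648
  Membrane delamination: 8 × 7 × 9 = 504
  Clearance corrosion: 4 × 7 × 5 = 140
  Excessive terminal: 10 × 8 × 8 = 640
  Fastener short circuit: 2 × 8 × 9 = 144
  Gear tooth erosion: 3 × 5 × 6 = 90
  Fiber erosion: 5 × 8 × 7 = 280
After action: Seal misalignment → 9 × 5 × 9 = 405.
Revised RPNs: Excessive terminal=640, Membrane delamination=504, Seal misalignment=405, Coil degraded=324, Fiber erosion=280, Fastener short circuit=144, Clearance corrosion=140, Gear tooth erosion=90, Spline out of tolerance=40.
Highest is now Excessive terminal (640).

Excessive terminal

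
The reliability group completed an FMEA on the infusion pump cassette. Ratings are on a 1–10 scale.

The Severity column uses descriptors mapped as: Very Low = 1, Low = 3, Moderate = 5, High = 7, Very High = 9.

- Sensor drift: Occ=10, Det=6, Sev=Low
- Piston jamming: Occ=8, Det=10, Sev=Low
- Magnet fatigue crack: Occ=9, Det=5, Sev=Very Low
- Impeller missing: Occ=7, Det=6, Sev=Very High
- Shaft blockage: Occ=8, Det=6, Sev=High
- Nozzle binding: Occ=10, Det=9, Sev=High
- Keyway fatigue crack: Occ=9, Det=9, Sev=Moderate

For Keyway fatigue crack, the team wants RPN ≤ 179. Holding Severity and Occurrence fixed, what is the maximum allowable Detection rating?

Keyway fatigue crack: S=5, O=9, D=9 → current RPN = 405.
Fixed product = 45. Need 45 × D ≤ 179, so D ≤ 179/45 = 3.98.
Maximum integer Detection rating = 3 (gives RPN 135; D=4 would give 180 > 179).

3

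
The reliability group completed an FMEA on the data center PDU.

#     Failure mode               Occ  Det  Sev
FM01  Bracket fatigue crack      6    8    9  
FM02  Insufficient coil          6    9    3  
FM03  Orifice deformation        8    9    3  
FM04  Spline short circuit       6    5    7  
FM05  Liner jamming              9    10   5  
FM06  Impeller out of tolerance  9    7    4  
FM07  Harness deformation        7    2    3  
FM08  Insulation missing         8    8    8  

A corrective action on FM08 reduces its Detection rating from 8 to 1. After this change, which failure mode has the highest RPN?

FM05

RPN = Severity × Occurrence × Detection:
  FM01: 9 × 6 × 8 = 432
  FM02: 3 × 6 × 9 = 162
  FM03: 3 × 8 × 9 = 216
  FM04: 7 × 6 × 5 = 210
  FM05: 5 × 9 × 10 = 450
  FM06: 4 × 9 × 7 = 252
  FM07: 3 × 7 × 2 = 42
  FM08: 8 × 8 × 8 = 512
After action: FM08 → 8 × 8 × 1 = 64.
Revised RPNs: FM05=450, FM01=432, FM06=252, FM03=216, FM04=210, FM02=162, FM08=64, FM07=42.
Highest is now FM05 (450).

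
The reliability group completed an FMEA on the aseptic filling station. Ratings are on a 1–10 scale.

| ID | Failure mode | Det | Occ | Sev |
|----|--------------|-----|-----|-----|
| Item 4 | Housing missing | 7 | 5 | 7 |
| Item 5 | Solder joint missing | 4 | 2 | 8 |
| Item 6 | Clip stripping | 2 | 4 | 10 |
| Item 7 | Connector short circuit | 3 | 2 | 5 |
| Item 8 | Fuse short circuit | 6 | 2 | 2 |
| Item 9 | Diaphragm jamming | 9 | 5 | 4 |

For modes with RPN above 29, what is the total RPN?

599

RPN = Severity × Occurrence × Detection:
  Item 4: 7 × 5 × 7 = 245
  Item 5: 8 × 2 × 4 = 64
  Item 6: 10 × 4 × 2 = 80
  Item 7: 5 × 2 × 3 = 30
  Item 8: 2 × 2 × 6 = 24
  Item 9: 4 × 5 × 9 = 180
RPN > 29: Item 4 (245), Item 5 (64), Item 6 (80), Item 7 (30), Item 9 (180).
Sum: 245 + 64 + 80 + 30 + 180 = 599.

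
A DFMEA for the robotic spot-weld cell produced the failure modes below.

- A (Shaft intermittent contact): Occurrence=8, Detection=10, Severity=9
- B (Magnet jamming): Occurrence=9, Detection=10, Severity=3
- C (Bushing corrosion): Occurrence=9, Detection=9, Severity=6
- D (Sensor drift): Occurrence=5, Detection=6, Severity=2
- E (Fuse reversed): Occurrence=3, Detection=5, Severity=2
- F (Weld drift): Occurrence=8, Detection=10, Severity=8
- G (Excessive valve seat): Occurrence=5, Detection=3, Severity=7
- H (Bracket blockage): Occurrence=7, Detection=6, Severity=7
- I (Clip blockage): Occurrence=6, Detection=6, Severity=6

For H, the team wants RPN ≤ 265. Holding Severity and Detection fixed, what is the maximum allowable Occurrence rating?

6

H: S=7, O=7, D=6 → current RPN = 294.
Fixed product = 42. Need 42 × O ≤ 265, so O ≤ 265/42 = 6.31.
Maximum integer Occurrence rating = 6 (gives RPN 252; O=7 would give 294 > 265).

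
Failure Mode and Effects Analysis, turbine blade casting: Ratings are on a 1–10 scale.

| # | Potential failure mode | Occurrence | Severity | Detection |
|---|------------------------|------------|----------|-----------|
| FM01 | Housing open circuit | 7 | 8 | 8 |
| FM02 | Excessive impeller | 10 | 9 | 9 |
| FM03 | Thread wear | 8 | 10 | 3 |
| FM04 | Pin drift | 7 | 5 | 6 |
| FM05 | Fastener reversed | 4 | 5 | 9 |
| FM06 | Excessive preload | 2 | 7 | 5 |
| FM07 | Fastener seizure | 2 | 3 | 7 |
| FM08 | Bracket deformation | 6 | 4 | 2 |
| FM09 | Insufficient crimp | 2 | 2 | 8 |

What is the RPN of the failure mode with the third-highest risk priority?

240

RPN = Severity × Occurrence × Detection:
  FM01: 8 × 7 × 8 = 448
  FM02: 9 × 10 × 9 = 810
  FM03: 10 × 8 × 3 = 240
  FM04: 5 × 7 × 6 = 210
  FM05: 5 × 4 × 9 = 180
  FM06: 7 × 2 × 5 = 70
  FM07: 3 × 2 × 7 = 42
  FM08: 4 × 6 × 2 = 48
  FM09: 2 × 2 × 8 = 32
Sorted descending: 810, 448, 240, 210, 180, 70, 48, 42, 32.
The third-highest RPN is 240 (FM03).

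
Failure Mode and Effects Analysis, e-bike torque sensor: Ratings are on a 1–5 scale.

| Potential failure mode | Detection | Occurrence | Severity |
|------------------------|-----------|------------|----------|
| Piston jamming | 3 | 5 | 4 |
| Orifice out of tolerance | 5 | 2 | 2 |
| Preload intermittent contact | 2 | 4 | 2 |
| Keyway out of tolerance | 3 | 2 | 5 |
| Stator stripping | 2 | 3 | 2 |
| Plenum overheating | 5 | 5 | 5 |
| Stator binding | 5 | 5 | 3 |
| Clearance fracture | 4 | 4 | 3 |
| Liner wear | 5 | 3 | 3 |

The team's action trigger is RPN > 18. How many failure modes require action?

RPN = Severity × Occurrence × Detection:
  Piston jamming: 4 × 5 × 3 = 60
  Orifice out of tolerance: 2 × 2 × 5 = 20
  Preload intermittent contact: 2 × 4 × 2 = 16
  Keyway out of tolerance: 5 × 2 × 3 = 30
  Stator stripping: 2 × 3 × 2 = 12
  Plenum overheating: 5 × 5 × 5 = 125
  Stator binding: 3 × 5 × 5 = 75
  Clearance fracture: 3 × 4 × 4 = 48
  Liner wear: 3 × 3 × 5 = 45
Modes with RPN > 18: Piston jamming (60), Orifice out of tolerance (20), Keyway out of tolerance (30), Plenum overheating (125), Stator binding (75), Clearance fracture (48), Liner wear (45) → 7.

7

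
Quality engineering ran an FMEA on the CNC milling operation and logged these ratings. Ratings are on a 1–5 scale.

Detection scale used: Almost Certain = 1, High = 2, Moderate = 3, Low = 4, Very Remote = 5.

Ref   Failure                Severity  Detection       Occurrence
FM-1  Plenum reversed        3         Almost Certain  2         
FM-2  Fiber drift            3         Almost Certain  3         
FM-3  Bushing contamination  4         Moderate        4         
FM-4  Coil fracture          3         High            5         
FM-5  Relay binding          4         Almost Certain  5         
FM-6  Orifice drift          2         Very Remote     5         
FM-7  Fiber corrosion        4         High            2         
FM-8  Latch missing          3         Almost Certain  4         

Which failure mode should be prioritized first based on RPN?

RPN = Severity × Occurrence × Detection:
  FM-1: 3 × 2 × 1 = 6
  FM-2: 3 × 3 × 1 = 9
  FM-3: 4 × 4 × 3 = 48
  FM-4: 3 × 5 × 2 = 30
  FM-5: 4 × 5 × 1 = 20
  FM-6: 2 × 5 × 5 = 50
  FM-7: 4 × 2 × 2 = 16
  FM-8: 3 × 4 × 1 = 12
Highest RPN is 50 → FM-6.

FM-6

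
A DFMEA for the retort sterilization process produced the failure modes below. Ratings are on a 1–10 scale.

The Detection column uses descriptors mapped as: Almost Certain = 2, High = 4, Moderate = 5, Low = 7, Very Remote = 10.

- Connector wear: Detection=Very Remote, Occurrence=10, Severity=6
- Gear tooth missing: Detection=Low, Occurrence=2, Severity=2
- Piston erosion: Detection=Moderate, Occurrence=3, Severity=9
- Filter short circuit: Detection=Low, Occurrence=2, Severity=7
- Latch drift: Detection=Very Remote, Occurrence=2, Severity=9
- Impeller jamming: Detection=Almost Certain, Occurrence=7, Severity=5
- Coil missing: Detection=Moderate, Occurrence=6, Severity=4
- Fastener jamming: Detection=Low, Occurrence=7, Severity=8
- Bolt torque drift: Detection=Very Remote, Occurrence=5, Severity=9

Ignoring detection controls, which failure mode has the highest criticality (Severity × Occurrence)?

Connector wear

Criticality = Severity × Occurrence:
  Connector wear: 6 × 10 = 60
  Gear tooth missing: 2 × 2 = 4
  Piston erosion: 9 × 3 = 27
  Filter short circuit: 7 × 2 = 14
  Latch drift: 9 × 2 = 18
  Impeller jamming: 5 × 7 = 35
  Coil missing: 4 × 6 = 24
  Fastener jamming: 8 × 7 = 56
  Bolt torque drift: 9 × 5 = 45
Highest criticality is 60 → Connector wear.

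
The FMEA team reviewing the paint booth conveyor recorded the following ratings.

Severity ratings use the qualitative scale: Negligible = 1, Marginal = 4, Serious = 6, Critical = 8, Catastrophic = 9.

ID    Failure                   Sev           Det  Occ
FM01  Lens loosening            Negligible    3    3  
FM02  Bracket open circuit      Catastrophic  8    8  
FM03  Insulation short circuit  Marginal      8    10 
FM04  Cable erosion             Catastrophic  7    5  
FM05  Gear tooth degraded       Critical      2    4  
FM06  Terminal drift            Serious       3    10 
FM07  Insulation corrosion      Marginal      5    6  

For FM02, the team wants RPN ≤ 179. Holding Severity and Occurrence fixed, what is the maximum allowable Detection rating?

2

FM02: S=9, O=8, D=8 → current RPN = 576.
Fixed product = 72. Need 72 × D ≤ 179, so D ≤ 179/72 = 2.49.
Maximum integer Detection rating = 2 (gives RPN 144; D=3 would give 216 > 179).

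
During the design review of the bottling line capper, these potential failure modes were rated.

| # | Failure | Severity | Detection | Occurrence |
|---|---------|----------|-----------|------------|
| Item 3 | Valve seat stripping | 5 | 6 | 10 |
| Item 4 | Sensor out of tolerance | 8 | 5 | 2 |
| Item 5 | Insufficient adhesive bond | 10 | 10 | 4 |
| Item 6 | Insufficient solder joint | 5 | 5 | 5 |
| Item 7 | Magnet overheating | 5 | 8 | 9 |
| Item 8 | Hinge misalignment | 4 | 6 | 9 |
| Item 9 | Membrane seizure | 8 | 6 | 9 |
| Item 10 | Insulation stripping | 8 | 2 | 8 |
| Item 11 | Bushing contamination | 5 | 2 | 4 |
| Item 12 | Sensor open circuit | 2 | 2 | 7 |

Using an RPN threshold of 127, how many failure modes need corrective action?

RPN = Severity × Occurrence × Detection:
  Item 3: 5 × 10 × 6 = 300
  Item 4: 8 × 2 × 5 = 80
  Item 5: 10 × 4 × 10 = 400
  Item 6: 5 × 5 × 5 = 125
  Item 7: 5 × 9 × 8 = 360
  Item 8: 4 × 9 × 6 = 216
  Item 9: 8 × 9 × 6 = 432
  Item 10: 8 × 8 × 2 = 128
  Item 11: 5 × 4 × 2 = 40
  Item 12: 2 × 7 × 2 = 28
Modes with RPN ≥ 127: Item 3 (300), Item 5 (400), Item 7 (360), Item 8 (216), Item 9 (432), Item 10 (128) → 6.

6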